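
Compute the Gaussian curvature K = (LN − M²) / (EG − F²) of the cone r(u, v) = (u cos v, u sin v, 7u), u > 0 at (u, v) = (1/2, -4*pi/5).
K = 0

Coefficients of the first fundamental form: E = 50, F = 0, G = u^2.
Coefficients of the second fundamental form: L = 0, M = 0, N = 7*sqrt(2)*u^2/(10*Abs(u)).
Assemble K = (LN − M²)/(EG − F²) = 0. At (u, v) = (1/2, -4*pi/5): K = 0.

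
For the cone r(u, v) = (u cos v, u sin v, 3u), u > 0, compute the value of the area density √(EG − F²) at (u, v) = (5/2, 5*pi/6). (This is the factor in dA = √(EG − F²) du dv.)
√(EG − F²)|_{(5/2, 5*pi/6)} = 5*sqrt(10)/2

E = 10, F = 0, G = u^2, so EG − F² = 10*u^2. Taking the positive square root: √(EG − F²) = sqrt(10)*Abs(u). At (u, v) = (5/2, 5*pi/6): 5*sqrt(10)/2.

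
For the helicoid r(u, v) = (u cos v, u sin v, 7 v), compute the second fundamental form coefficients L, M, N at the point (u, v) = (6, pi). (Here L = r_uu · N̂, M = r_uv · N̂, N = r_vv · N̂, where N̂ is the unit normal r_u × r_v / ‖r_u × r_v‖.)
L = 0;  M = -7*sqrt(85)/85;  N = 0

Compute the unit normal N̂(u, v) = (7*sin(v)/sqrt(u^2 + 49), -7*cos(v)/sqrt(u^2 + 49), u/sqrt(u^2 + 49)), and the second partials r_uu, r_uv, r_vv. Take dot products:
  L(u, v) = r_uu · N̂ = 0,
  M(u, v) = r_uv · N̂ = -7/sqrt(u^2 + 49),
  N(u, v) = r_vv · N̂ = 0.
Evaluating at (u, v) = (6, pi):
  L = 0, M = -7*sqrt(85)/85, N = 0.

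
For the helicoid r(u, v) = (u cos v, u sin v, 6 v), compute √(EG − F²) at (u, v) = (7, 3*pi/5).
√(EG − F²)|_{(7, 3*pi/5)} = sqrt(85)

E = 1, F = 0, G = u^2 + 36; EG − F² = u^2 + 36; √(EG − F²) = sqrt(u^2 + 36). At the given point: sqrt(85).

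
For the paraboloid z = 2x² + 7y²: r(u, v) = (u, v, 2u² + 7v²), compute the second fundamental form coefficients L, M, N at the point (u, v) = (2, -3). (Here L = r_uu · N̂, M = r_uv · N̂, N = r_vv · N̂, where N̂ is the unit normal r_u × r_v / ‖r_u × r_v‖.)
L = 4*sqrt(1829)/1829;  M = 0;  N = 14*sqrt(1829)/1829

Compute the unit normal N̂(u, v) = (-4*u/sqrt(16*u^2 + 196*v^2 + 1), -14*v/sqrt(16*u^2 + 196*v^2 + 1), 1/sqrt(16*u^2 + 196*v^2 + 1)), and the second partials r_uu, r_uv, r_vv. Take dot products:
  L(u, v) = r_uu · N̂ = 4/sqrt(16*u^2 + 196*v^2 + 1),
  M(u, v) = r_uv · N̂ = 0,
  N(u, v) = r_vv · N̂ = 14/sqrt(16*u^2 + 196*v^2 + 1).
Evaluating at (u, v) = (2, -3):
  L = 4*sqrt(1829)/1829, M = 0, N = 14*sqrt(1829)/1829.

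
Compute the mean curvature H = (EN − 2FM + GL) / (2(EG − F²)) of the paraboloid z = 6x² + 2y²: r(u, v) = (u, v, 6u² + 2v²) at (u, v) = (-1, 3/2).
H = 512*sqrt(181)/32761

With E = 144*u^2 + 1, F = 48*u*v, G = 16*v^2 + 1, L = 12/sqrt(144*u^2 + 16*v^2 + 1), M = 0, N = 4/sqrt(144*u^2 + 16*v^2 + 1), assemble
  H = (EN − 2FM + GL) / (2(EG − F²)) = 8*(36*u^2 + 12*v^2 + 1)/(144*u^2 + 16*v^2 + 1)^(3/2).
At (u, v) = (-1, 3/2): H = 512*sqrt(181)/32761.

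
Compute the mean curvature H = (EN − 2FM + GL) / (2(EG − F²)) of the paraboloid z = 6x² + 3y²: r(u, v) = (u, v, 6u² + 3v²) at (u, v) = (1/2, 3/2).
H = 603*sqrt(118)/13924

With E = 144*u^2 + 1, F = 72*u*v, G = 36*v^2 + 1, L = 12/sqrt(144*u^2 + 36*v^2 + 1), M = 0, N = 6/sqrt(144*u^2 + 36*v^2 + 1), assemble
  H = (EN − 2FM + GL) / (2(EG − F²)) = 9*(48*u^2 + 24*v^2 + 1)/(144*u^2 + 36*v^2 + 1)^(3/2).
At (u, v) = (1/2, 3/2): H = 603*sqrt(118)/13924.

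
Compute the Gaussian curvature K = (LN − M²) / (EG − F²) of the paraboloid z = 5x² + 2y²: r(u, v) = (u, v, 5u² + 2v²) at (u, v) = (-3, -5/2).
K = 40/1002001

Coefficients of the first fundamental form: E = 100*u^2 + 1, F = 40*u*v, G = 16*v^2 + 1.
Coefficients of the second fundamental form: L = 10/sqrt(100*u^2 + 16*v^2 + 1), M = 0, N = 4/sqrt(100*u^2 + 16*v^2 + 1).
Assemble K = (LN − M²)/(EG − F²) = 40/(10000*u^4 + 3200*u^2*v^2 + 200*u^2 + 256*v^4 + 32*v^2 + 1). At (u, v) = (-3, -5/2): K = 40/1002001.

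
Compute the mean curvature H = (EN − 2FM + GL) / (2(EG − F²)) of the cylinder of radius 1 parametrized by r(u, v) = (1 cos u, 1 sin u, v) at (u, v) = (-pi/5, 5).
H = -1/2

With E = 1, F = 0, G = 1, L = -1, M = 0, N = 0, assemble
  H = (EN − 2FM + GL) / (2(EG − F²)) = -1/2.
At (u, v) = (-pi/5, 5): H = -1/2.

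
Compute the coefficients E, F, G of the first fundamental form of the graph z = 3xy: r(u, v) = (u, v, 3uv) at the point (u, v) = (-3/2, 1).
E = 10;  F = -27/2;  G = 85/4

Partials: r_u = (1, 0, 3*v), r_v = (0, 1, 3*u). As functions of (u, v):
  E = r_u · r_u = 9*v^2 + 1,
  F = r_u · r_v = 9*u*v,
  G = r_v · r_v = 9*u^2 + 1.
Evaluating at (u, v) = (-3/2, 1): E = 10, F = -27/2, G = 85/4.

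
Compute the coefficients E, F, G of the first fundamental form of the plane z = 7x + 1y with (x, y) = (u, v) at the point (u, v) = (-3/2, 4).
E = 50;  F = 7;  G = 2

Partials: r_u = (1, 0, 7), r_v = (0, 1, 1). As functions of (u, v):
  E = r_u · r_u = 50,
  F = r_u · r_v = 7,
  G = r_v · r_v = 2.
Evaluating at (u, v) = (-3/2, 4): E = 50, F = 7, G = 2.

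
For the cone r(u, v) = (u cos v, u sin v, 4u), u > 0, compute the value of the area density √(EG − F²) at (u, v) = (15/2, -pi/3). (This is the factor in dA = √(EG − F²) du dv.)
√(EG − F²)|_{(15/2, -pi/3)} = 15*sqrt(17)/2

E = 17, F = 0, G = u^2, so EG − F² = 17*u^2. Taking the positive square root: √(EG − F²) = sqrt(17)*Abs(u). At (u, v) = (15/2, -pi/3): 15*sqrt(17)/2.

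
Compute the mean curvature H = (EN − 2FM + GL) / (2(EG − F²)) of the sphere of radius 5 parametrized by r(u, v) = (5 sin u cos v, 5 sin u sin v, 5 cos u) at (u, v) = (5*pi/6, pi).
H = -1/5

With E = 25, F = 0, G = 25*sin(u)^2, L = -5*sin(u)/Abs(sin(u)), M = 0, N = -5*sin(u)^3/Abs(sin(u)), assemble
  H = (EN − 2FM + GL) / (2(EG − F²)) = -sin(u)/(5*Abs(sin(u))).
At (u, v) = (5*pi/6, pi): H = -1/5.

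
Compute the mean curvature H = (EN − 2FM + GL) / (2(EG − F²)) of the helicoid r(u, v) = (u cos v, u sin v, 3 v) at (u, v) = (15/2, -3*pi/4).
H = 0

With E = 1, F = 0, G = u^2 + 9, L = 0, M = -3/sqrt(u^2 + 9), N = 0, assemble
  H = (EN − 2FM + GL) / (2(EG − F²)) = 0.
At (u, v) = (15/2, -3*pi/4): H = 0.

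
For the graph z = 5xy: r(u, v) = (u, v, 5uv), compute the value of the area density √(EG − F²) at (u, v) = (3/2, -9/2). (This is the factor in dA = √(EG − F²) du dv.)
√(EG − F²)|_{(3/2, -9/2)} = 7*sqrt(46)/2

E = 25*v^2 + 1, F = 25*u*v, G = 25*u^2 + 1, so EG − F² = 25*u^2 + 25*v^2 + 1. Taking the positive square root: √(EG − F²) = sqrt(25*u^2 + 25*v^2 + 1). At (u, v) = (3/2, -9/2): 7*sqrt(46)/2.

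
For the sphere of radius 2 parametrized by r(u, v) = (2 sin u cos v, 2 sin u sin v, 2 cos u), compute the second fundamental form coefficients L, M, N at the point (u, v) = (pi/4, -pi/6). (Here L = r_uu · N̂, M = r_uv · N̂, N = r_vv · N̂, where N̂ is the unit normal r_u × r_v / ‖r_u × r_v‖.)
L = -2;  M = 0;  N = -1

Compute the unit normal N̂(u, v) = (sin(u)^2*cos(v)/Abs(sin(u)), sin(u)^2*sin(v)/Abs(sin(u)), sin(2*u)/(2*Abs(sin(u)))), and the second partials r_uu, r_uv, r_vv. Take dot products:
  L(u, v) = r_uu · N̂ = -2*sin(u)/Abs(sin(u)),
  M(u, v) = r_uv · N̂ = 0,
  N(u, v) = r_vv · N̂ = -2*sin(u)^3/Abs(sin(u)).
Evaluating at (u, v) = (pi/4, -pi/6):
  L = -2, M = 0, N = -1.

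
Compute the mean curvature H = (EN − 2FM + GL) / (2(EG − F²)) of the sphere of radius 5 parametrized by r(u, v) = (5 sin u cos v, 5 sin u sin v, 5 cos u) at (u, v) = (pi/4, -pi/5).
H = -1/5

With E = 25, F = 0, G = 25*sin(u)^2, L = -5*sin(u)/Abs(sin(u)), M = 0, N = -5*sin(u)^3/Abs(sin(u)), assemble
  H = (EN − 2FM + GL) / (2(EG − F²)) = -sin(u)/(5*Abs(sin(u))).
At (u, v) = (pi/4, -pi/5): H = -1/5.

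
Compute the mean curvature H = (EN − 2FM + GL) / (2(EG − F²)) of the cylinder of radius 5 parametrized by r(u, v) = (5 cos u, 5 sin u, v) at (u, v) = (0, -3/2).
H = -1/10

With E = 25, F = 0, G = 1, L = -5, M = 0, N = 0, assemble
  H = (EN − 2FM + GL) / (2(EG − F²)) = -1/10.
At (u, v) = (0, -3/2): H = -1/10.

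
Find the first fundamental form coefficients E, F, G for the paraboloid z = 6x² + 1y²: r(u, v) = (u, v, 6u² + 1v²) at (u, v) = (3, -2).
E = 1297;  F = -144;  G = 17

Partials: r_u = (1, 0, 12*u), r_v = (0, 1, 2*v). As functions of (u, v):
  E = r_u · r_u = 144*u^2 + 1,
  F = r_u · r_v = 24*u*v,
  G = r_v · r_v = 4*v^2 + 1.
Evaluating at (u, v) = (3, -2): E = 1297, F = -144, G = 17.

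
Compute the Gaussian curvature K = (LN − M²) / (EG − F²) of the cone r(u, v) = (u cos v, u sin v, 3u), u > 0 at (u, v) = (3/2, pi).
K = 0

Coefficients of the first fundamental form: E = 10, F = 0, G = u^2.
Coefficients of the second fundamental form: L = 0, M = 0, N = 3*sqrt(10)*u^2/(10*Abs(u)).
Assemble K = (LN − M²)/(EG − F²) = 0. At (u, v) = (3/2, pi): K = 0.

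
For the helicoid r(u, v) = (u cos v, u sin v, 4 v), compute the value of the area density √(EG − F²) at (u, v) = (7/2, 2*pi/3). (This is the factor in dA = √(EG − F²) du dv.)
√(EG − F²)|_{(7/2, 2*pi/3)} = sqrt(113)/2

E = 1, F = 0, G = u^2 + 16, so EG − F² = u^2 + 16. Taking the positive square root: √(EG − F²) = sqrt(u^2 + 16). At (u, v) = (7/2, 2*pi/3): sqrt(113)/2.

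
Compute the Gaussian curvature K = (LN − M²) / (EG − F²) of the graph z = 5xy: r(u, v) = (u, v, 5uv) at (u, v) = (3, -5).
K = -25/724201

Coefficients of the first fundamental form: E = 25*v^2 + 1, F = 25*u*v, G = 25*u^2 + 1.
Coefficients of the second fundamental form: L = 0, M = 5/sqrt(25*u^2 + 25*v^2 + 1), N = 0.
Assemble K = (LN − M²)/(EG − F²) = -25/(625*u^4 + 1250*u^2*v^2 + 50*u^2 + 625*v^4 + 50*v^2 + 1). At (u, v) = (3, -5): K = -25/724201.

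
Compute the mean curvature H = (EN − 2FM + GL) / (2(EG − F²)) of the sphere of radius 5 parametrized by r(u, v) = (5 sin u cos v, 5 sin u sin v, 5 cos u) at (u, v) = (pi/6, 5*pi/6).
H = -1/5

With E = 25, F = 0, G = 25*sin(u)^2, L = -5*sin(u)/Abs(sin(u)), M = 0, N = -5*sin(u)^3/Abs(sin(u)), assemble
  H = (EN − 2FM + GL) / (2(EG − F²)) = -sin(u)/(5*Abs(sin(u))).
At (u, v) = (pi/6, 5*pi/6): H = -1/5.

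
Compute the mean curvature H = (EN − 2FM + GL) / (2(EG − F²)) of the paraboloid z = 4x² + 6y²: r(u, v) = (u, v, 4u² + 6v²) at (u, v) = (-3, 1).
H = 4042*sqrt(721)/519841

With E = 64*u^2 + 1, F = 96*u*v, G = 144*v^2 + 1, L = 8/sqrt(64*u^2 + 144*v^2 + 1), M = 0, N = 12/sqrt(64*u^2 + 144*v^2 + 1), assemble
  H = (EN − 2FM + GL) / (2(EG − F²)) = 2*(192*u^2 + 288*v^2 + 5)/(64*u^2 + 144*v^2 + 1)^(3/2).
At (u, v) = (-3, 1): H = 4042*sqrt(721)/519841.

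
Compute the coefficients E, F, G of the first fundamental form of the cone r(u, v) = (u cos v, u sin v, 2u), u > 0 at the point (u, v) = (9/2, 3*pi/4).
E = 5;  F = 0;  G = 81/4

Partials: r_u = (cos(v), sin(v), 2), r_v = (-u*sin(v), u*cos(v), 0). As functions of (u, v):
  E = r_u · r_u = 5,
  F = r_u · r_v = 0,
  G = r_v · r_v = u^2.
Evaluating at (u, v) = (9/2, 3*pi/4): E = 5, F = 0, G = 81/4.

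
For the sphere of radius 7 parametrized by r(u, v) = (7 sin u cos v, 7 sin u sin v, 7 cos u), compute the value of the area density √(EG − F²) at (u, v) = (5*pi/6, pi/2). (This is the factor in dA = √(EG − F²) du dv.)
√(EG − F²)|_{(5*pi/6, pi/2)} = 49/2

E = 49, F = 0, G = 49*sin(u)^2, so EG − F² = 2401*sin(u)^2. Taking the positive square root: √(EG − F²) = 49*Abs(sin(u)). At (u, v) = (5*pi/6, pi/2): 49/2.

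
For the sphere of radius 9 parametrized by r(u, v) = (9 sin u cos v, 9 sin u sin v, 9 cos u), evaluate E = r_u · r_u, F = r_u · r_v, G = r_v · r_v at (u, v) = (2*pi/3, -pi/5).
E = 81;  F = 0;  G = 243/4

Partials: r_u = (9*cos(u)*cos(v), 9*sin(v)*cos(u), -9*sin(u)), r_v = (-9*sin(u)*sin(v), 9*sin(u)*cos(v), 0). As functions of (u, v):
  E = r_u · r_u = 81,
  F = r_u · r_v = 0,
  G = r_v · r_v = 81*sin(u)^2.
Evaluating at (u, v) = (2*pi/3, -pi/5): E = 81, F = 0, G = 243/4.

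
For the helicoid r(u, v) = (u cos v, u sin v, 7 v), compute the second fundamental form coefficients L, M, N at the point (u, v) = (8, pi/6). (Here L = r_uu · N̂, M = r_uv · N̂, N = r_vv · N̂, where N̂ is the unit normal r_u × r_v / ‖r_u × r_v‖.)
L = 0;  M = -7*sqrt(113)/113;  N = 0

Compute the unit normal N̂(u, v) = (7*sin(v)/sqrt(u^2 + 49), -7*cos(v)/sqrt(u^2 + 49), u/sqrt(u^2 + 49)), and the second partials r_uu, r_uv, r_vv. Take dot products:
  L(u, v) = r_uu · N̂ = 0,
  M(u, v) = r_uv · N̂ = -7/sqrt(u^2 + 49),
  N(u, v) = r_vv · N̂ = 0.
Evaluating at (u, v) = (8, pi/6):
  L = 0, M = -7*sqrt(113)/113, N = 0.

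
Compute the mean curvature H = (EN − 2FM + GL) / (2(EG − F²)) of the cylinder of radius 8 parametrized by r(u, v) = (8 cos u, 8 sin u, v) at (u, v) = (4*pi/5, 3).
H = -1/16

With E = 64, F = 0, G = 1, L = -8, M = 0, N = 0, assemble
  H = (EN − 2FM + GL) / (2(EG − F²)) = -1/16.
At (u, v) = (4*pi/5, 3): H = -1/16.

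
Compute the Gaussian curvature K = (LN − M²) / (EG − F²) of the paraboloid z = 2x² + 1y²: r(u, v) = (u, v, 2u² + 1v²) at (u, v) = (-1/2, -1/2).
K = 2/9

Coefficients of the first fundamental form: E = 16*u^2 + 1, F = 8*u*v, G = 4*v^2 + 1.
Coefficients of the second fundamental form: L = 4/sqrt(16*u^2 + 4*v^2 + 1), M = 0, N = 2/sqrt(16*u^2 + 4*v^2 + 1).
Assemble K = (LN − M²)/(EG − F²) = 8/(256*u^4 + 128*u^2*v^2 + 32*u^2 + 16*v^4 + 8*v^2 + 1). At (u, v) = (-1/2, -1/2): K = 2/9.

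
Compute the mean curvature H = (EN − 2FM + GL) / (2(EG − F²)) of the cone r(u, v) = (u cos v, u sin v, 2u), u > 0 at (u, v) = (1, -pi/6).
H = sqrt(5)/5

With E = 5, F = 0, G = u^2, L = 0, M = 0, N = 2*sqrt(5)*u^2/(5*Abs(u)), assemble
  H = (EN − 2FM + GL) / (2(EG − F²)) = sqrt(5)/(5*Abs(u)).
At (u, v) = (1, -pi/6): H = sqrt(5)/5.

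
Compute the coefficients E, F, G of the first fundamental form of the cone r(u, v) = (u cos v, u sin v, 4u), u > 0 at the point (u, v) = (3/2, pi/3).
E = 17;  F = 0;  G = 9/4

Partials: r_u = (cos(v), sin(v), 4), r_v = (-u*sin(v), u*cos(v), 0). As functions of (u, v):
  E = r_u · r_u = 17,
  F = r_u · r_v = 0,
  G = r_v · r_v = u^2.
Evaluating at (u, v) = (3/2, pi/3): E = 17, F = 0, G = 9/4.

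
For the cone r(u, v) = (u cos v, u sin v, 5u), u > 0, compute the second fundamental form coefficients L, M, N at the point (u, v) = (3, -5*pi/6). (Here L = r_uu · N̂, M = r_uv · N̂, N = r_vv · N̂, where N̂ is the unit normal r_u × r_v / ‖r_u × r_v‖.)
L = 0;  M = 0;  N = 15*sqrt(26)/26

Compute the unit normal N̂(u, v) = (-5*sqrt(26)*u*cos(v)/(26*Abs(u)), -5*sqrt(26)*u*sin(v)/(26*Abs(u)), sqrt(26)*u/(26*Abs(u))), and the second partials r_uu, r_uv, r_vv. Take dot products:
  L(u, v) = r_uu · N̂ = 0,
  M(u, v) = r_uv · N̂ = 0,
  N(u, v) = r_vv · N̂ = 5*sqrt(26)*u^2/(26*Abs(u)).
Evaluating at (u, v) = (3, -5*pi/6):
  L = 0, M = 0, N = 15*sqrt(26)/26.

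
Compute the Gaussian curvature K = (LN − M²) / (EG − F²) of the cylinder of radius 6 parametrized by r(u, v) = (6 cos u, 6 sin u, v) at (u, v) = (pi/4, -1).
K = 0

Coefficients of the first fundamental form: E = 36, F = 0, G = 1.
Coefficients of the second fundamental form: L = -6, M = 0, N = 0.
Assemble K = (LN − M²)/(EG − F²) = 0. At (u, v) = (pi/4, -1): K = 0.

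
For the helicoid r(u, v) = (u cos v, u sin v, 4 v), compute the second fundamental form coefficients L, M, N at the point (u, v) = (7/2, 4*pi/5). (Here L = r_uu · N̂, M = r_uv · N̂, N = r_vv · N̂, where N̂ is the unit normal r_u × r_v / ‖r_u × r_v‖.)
L = 0;  M = -8*sqrt(113)/113;  N = 0

Compute the unit normal N̂(u, v) = (4*sin(v)/sqrt(u^2 + 16), -4*cos(v)/sqrt(u^2 + 16), u/sqrt(u^2 + 16)), and the second partials r_uu, r_uv, r_vv. Take dot products:
  L(u, v) = r_uu · N̂ = 0,
  M(u, v) = r_uv · N̂ = -4/sqrt(u^2 + 16),
  N(u, v) = r_vv · N̂ = 0.
Evaluating at (u, v) = (7/2, 4*pi/5):
  L = 0, M = -8*sqrt(113)/113, N = 0.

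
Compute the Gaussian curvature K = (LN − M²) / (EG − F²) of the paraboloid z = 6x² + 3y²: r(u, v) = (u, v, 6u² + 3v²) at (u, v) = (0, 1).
K = 72/1369

Coefficients of the first fundamental form: E = 144*u^2 + 1, F = 72*u*v, G = 36*v^2 + 1.
Coefficients of the second fundamental form: L = 12/sqrt(144*u^2 + 36*v^2 + 1), M = 0, N = 6/sqrt(144*u^2 + 36*v^2 + 1).
Assemble K = (LN − M²)/(EG − F²) = 72/(20736*u^4 + 10368*u^2*v^2 + 288*u^2 + 1296*v^4 + 72*v^2 + 1). At (u, v) = (0, 1): K = 72/1369.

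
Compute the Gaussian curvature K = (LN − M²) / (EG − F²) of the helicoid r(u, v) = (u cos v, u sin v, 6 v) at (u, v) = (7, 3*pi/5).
K = -36/7225

Coefficients of the first fundamental form: E = 1, F = 0, G = u^2 + 36.
Coefficients of the second fundamental form: L = 0, M = -6/sqrt(u^2 + 36), N = 0.
Assemble K = (LN − M²)/(EG − F²) = -36/(u^2 + 36)^2. At (u, v) = (7, 3*pi/5): K = -36/7225.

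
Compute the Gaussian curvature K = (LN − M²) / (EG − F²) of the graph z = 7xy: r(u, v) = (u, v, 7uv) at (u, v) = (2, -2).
K = -49/154449

Coefficients of the first fundamental form: E = 49*v^2 + 1, F = 49*u*v, G = 49*u^2 + 1.
Coefficients of the second fundamental form: L = 0, M = 7/sqrt(49*u^2 + 49*v^2 + 1), N = 0.
Assemble K = (LN − M²)/(EG − F²) = -49/(2401*u^4 + 4802*u^2*v^2 + 98*u^2 + 2401*v^4 + 98*v^2 + 1). At (u, v) = (2, -2): K = -49/154449.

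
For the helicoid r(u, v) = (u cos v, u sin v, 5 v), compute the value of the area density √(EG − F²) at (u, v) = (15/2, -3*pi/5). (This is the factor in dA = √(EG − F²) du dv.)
√(EG − F²)|_{(15/2, -3*pi/5)} = 5*sqrt(13)/2

E = 1, F = 0, G = u^2 + 25, so EG − F² = u^2 + 25. Taking the positive square root: √(EG − F²) = sqrt(u^2 + 25). At (u, v) = (15/2, -3*pi/5): 5*sqrt(13)/2.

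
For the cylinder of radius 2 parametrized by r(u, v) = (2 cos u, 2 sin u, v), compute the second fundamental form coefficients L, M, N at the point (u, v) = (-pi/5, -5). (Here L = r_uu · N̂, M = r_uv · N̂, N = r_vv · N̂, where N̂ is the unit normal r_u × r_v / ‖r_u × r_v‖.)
L = -2;  M = 0;  N = 0

Compute the unit normal N̂(u, v) = (cos(u), sin(u), 0), and the second partials r_uu, r_uv, r_vv. Take dot products:
  L(u, v) = r_uu · N̂ = -2,
  M(u, v) = r_uv · N̂ = 0,
  N(u, v) = r_vv · N̂ = 0.
Evaluating at (u, v) = (-pi/5, -5):
  L = -2, M = 0, N = 0.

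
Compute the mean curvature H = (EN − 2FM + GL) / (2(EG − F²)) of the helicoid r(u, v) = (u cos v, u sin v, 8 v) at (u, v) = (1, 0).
H = 0

With E = 1, F = 0, G = u^2 + 64, L = 0, M = -8/sqrt(u^2 + 64), N = 0, assemble
  H = (EN − 2FM + GL) / (2(EG − F²)) = 0.
At (u, v) = (1, 0): H = 0.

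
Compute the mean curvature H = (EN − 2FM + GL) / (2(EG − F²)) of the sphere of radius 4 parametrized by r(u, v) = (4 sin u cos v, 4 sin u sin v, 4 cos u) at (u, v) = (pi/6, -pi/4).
H = -1/4

With E = 16, F = 0, G = 16*sin(u)^2, L = -4*sin(u)/Abs(sin(u)), M = 0, N = -4*sin(u)^3/Abs(sin(u)), assemble
  H = (EN − 2FM + GL) / (2(EG − F²)) = -sin(u)/(4*Abs(sin(u))).
At (u, v) = (pi/6, -pi/4): H = -1/4.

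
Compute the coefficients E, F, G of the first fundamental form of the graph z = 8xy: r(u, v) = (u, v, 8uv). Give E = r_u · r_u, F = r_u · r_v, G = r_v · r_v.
E = 64*v^2 + 1;  F = 64*u*v;  G = 64*u^2 + 1

Compute partials: r_u = (1, 0, 8*v), r_v = (0, 1, 8*u). Then
  E = r_u · r_u = 64*v^2 + 1,
  F = r_u · r_v = 64*u*v,
  G = r_v · r_v = 64*u^2 + 1.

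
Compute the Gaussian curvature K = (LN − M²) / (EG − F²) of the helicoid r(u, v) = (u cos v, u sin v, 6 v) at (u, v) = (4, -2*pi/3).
K = -9/676

Coefficients of the first fundamental form: E = 1, F = 0, G = u^2 + 36.
Coefficients of the second fundamental form: L = 0, M = -6/sqrt(u^2 + 36), N = 0.
Assemble K = (LN − M²)/(EG − F²) = -36/(u^2 + 36)^2. At (u, v) = (4, -2*pi/3): K = -9/676.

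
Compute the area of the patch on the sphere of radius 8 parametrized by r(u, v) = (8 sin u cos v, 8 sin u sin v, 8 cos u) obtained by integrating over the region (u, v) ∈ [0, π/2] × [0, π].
Area = 64*pi

Area = ∫∫ √(EG − F²) du dv with √(EG − F²) = 64*Abs(sin(u)). Integrating over [0, π/2] × [0, π] gives 64*pi.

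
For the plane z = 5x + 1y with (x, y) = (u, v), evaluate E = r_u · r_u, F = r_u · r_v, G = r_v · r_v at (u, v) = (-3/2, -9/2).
E = 26;  F = 5;  G = 2

Partials: r_u = (1, 0, 5), r_v = (0, 1, 1). As functions of (u, v):
  E = r_u · r_u = 26,
  F = r_u · r_v = 5,
  G = r_v · r_v = 2.
Evaluating at (u, v) = (-3/2, -9/2): E = 26, F = 5, G = 2.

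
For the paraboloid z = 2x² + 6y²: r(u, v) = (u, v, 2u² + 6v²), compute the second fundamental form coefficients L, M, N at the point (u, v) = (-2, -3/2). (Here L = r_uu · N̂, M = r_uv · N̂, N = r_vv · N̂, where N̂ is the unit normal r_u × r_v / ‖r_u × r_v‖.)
L = 4*sqrt(389)/389;  M = 0;  N = 12*sqrt(389)/389

Compute the unit normal N̂(u, v) = (-4*u/sqrt(16*u^2 + 144*v^2 + 1), -12*v/sqrt(16*u^2 + 144*v^2 + 1), 1/sqrt(16*u^2 + 144*v^2 + 1)), and the second partials r_uu, r_uv, r_vv. Take dot products:
  L(u, v) = r_uu · N̂ = 4/sqrt(16*u^2 + 144*v^2 + 1),
  M(u, v) = r_uv · N̂ = 0,
  N(u, v) = r_vv · N̂ = 12/sqrt(16*u^2 + 144*v^2 + 1).
Evaluating at (u, v) = (-2, -3/2):
  L = 4*sqrt(389)/389, M = 0, N = 12*sqrt(389)/389.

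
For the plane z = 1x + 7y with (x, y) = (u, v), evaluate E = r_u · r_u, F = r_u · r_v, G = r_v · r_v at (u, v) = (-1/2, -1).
E = 2;  F = 7;  G = 50

Partials: r_u = (1, 0, 1), r_v = (0, 1, 7). As functions of (u, v):
  E = r_u · r_u = 2,
  F = r_u · r_v = 7,
  G = r_v · r_v = 50.
Evaluating at (u, v) = (-1/2, -1): E = 2, F = 7, G = 50.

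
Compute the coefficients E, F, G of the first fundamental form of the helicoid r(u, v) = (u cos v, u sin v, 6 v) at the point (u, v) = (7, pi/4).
E = 1;  F = 0;  G = 85

Partials: r_u = (cos(v), sin(v), 0), r_v = (-u*sin(v), u*cos(v), 6). As functions of (u, v):
  E = r_u · r_u = 1,
  F = r_u · r_v = 0,
  G = r_v · r_v = u^2 + 36.
Evaluating at (u, v) = (7, pi/4): E = 1, F = 0, G = 85.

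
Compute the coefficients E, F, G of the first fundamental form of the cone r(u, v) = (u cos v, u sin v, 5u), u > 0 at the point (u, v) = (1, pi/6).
E = 26;  F = 0;  G = 1

Partials: r_u = (cos(v), sin(v), 5), r_v = (-u*sin(v), u*cos(v), 0). As functions of (u, v):
  E = r_u · r_u = 26,
  F = r_u · r_v = 0,
  G = r_v · r_v = u^2.
Evaluating at (u, v) = (1, pi/6): E = 26, F = 0, G = 1.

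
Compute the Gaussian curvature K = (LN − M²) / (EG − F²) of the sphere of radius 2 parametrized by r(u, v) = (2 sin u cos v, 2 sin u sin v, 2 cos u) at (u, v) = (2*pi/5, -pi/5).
K = 1/4

Coefficients of the first fundamental form: E = 4, F = 0, G = 4*sin(u)^2.
Coefficients of the second fundamental form: L = -2*sin(u)/Abs(sin(u)), M = 0, N = -2*sin(u)^3/Abs(sin(u)).
Assemble K = (LN − M²)/(EG − F²) = 1/4. At (u, v) = (2*pi/5, -pi/5): K = 1/4.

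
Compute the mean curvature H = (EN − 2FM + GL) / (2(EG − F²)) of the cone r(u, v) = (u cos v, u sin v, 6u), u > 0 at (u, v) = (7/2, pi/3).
H = 6*sqrt(37)/259

With E = 37, F = 0, G = u^2, L = 0, M = 0, N = 6*sqrt(37)*u^2/(37*Abs(u)), assemble
  H = (EN − 2FM + GL) / (2(EG − F²)) = 3*sqrt(37)/(37*Abs(u)).
At (u, v) = (7/2, pi/3): H = 6*sqrt(37)/259.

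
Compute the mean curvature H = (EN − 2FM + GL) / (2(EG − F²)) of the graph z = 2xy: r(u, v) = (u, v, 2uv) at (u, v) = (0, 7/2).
H = 0

With E = 4*v^2 + 1, F = 4*u*v, G = 4*u^2 + 1, L = 0, M = 2/sqrt(4*u^2 + 4*v^2 + 1), N = 0, assemble
  H = (EN − 2FM + GL) / (2(EG − F²)) = -8*u*v/(4*u^2 + 4*v^2 + 1)^(3/2).
At (u, v) = (0, 7/2): H = 0.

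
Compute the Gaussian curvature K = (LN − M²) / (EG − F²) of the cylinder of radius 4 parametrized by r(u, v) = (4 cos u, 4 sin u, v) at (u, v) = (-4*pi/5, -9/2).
K = 0

Coefficients of the first fundamental form: E = 16, F = 0, G = 1.
Coefficients of the second fundamental form: L = -4, M = 0, N = 0.
Assemble K = (LN − M²)/(EG − F²) = 0. At (u, v) = (-4*pi/5, -9/2): K = 0.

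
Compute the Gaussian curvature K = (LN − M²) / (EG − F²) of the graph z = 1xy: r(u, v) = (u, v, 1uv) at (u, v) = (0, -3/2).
K = -16/169

Coefficients of the first fundamental form: E = v^2 + 1, F = u*v, G = u^2 + 1.
Coefficients of the second fundamental form: L = 0, M = 1/sqrt(u^2 + v^2 + 1), N = 0.
Assemble K = (LN − M²)/(EG − F²) = 1/((u^2*v^2 - (u^2 + 1)*(v^2 + 1))*(u^2 + v^2 + 1)). At (u, v) = (0, -3/2): K = -16/169.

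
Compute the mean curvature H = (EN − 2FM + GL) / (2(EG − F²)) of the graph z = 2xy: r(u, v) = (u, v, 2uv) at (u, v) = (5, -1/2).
H = 5*sqrt(102)/2601

With E = 4*v^2 + 1, F = 4*u*v, G = 4*u^2 + 1, L = 0, M = 2/sqrt(4*u^2 + 4*v^2 + 1), N = 0, assemble
  H = (EN − 2FM + GL) / (2(EG − F²)) = -8*u*v/(4*u^2 + 4*v^2 + 1)^(3/2).
At (u, v) = (5, -1/2): H = 5*sqrt(102)/2601.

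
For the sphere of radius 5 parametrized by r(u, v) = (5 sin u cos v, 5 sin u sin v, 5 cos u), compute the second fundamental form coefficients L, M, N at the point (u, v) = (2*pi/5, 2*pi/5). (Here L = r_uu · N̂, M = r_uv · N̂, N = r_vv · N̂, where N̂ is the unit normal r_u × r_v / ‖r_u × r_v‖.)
L = -5;  M = 0;  N = -25/8 - 5*sqrt(5)/8

Compute the unit normal N̂(u, v) = (sin(u)^2*cos(v)/Abs(sin(u)), sin(u)^2*sin(v)/Abs(sin(u)), sin(2*u)/(2*Abs(sin(u)))), and the second partials r_uu, r_uv, r_vv. Take dot products:
  L(u, v) = r_uu · N̂ = -5*sin(u)/Abs(sin(u)),
  M(u, v) = r_uv · N̂ = 0,
  N(u, v) = r_vv · N̂ = -5*sin(u)^3/Abs(sin(u)).
Evaluating at (u, v) = (2*pi/5, 2*pi/5):
  L = -5, M = 0, N = -25/8 - 5*sqrt(5)/8.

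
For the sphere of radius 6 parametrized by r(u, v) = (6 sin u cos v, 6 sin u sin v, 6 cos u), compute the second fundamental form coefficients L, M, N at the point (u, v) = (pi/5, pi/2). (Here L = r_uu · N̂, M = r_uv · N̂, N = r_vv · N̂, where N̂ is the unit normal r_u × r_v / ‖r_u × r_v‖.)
L = -6;  M = 0;  N = -15/4 + 3*sqrt(5)/4

Compute the unit normal N̂(u, v) = (sin(u)^2*cos(v)/Abs(sin(u)), sin(u)^2*sin(v)/Abs(sin(u)), sin(2*u)/(2*Abs(sin(u)))), and the second partials r_uu, r_uv, r_vv. Take dot products:
  L(u, v) = r_uu · N̂ = -6*sin(u)/Abs(sin(u)),
  M(u, v) = r_uv · N̂ = 0,
  N(u, v) = r_vv · N̂ = -6*sin(u)^3/Abs(sin(u)).
Evaluating at (u, v) = (pi/5, pi/2):
  L = -6, M = 0, N = -15/4 + 3*sqrt(5)/4.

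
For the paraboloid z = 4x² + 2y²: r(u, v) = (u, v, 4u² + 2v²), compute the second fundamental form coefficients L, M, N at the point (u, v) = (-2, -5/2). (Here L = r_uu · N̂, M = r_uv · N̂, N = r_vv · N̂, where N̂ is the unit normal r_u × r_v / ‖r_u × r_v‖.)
L = 8*sqrt(357)/357;  M = 0;  N = 4*sqrt(357)/357

Compute the unit normal N̂(u, v) = (-8*u/sqrt(64*u^2 + 16*v^2 + 1), -4*v/sqrt(64*u^2 + 16*v^2 + 1), 1/sqrt(64*u^2 + 16*v^2 + 1)), and the second partials r_uu, r_uv, r_vv. Take dot products:
  L(u, v) = r_uu · N̂ = 8/sqrt(64*u^2 + 16*v^2 + 1),
  M(u, v) = r_uv · N̂ = 0,
  N(u, v) = r_vv · N̂ = 4/sqrt(64*u^2 + 16*v^2 + 1).
Evaluating at (u, v) = (-2, -5/2):
  L = 8*sqrt(357)/357, M = 0, N = 4*sqrt(357)/357.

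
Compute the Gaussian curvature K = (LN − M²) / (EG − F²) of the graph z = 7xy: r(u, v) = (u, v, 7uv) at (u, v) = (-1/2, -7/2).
K = -196/1505529

Coefficients of the first fundamental form: E = 49*v^2 + 1, F = 49*u*v, G = 49*u^2 + 1.
Coefficients of the second fundamental form: L = 0, M = 7/sqrt(49*u^2 + 49*v^2 + 1), N = 0.
Assemble K = (LN − M²)/(EG − F²) = -49/(2401*u^4 + 4802*u^2*v^2 + 98*u^2 + 2401*v^4 + 98*v^2 + 1). At (u, v) = (-1/2, -7/2): K = -196/1505529.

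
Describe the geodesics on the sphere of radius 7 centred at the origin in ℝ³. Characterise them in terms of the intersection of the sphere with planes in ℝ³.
Geodesics on the sphere of radius 7 are great circles — circles of radius 7 obtained as the intersection of the sphere with planes through the origin (the centre of the sphere).

A curve α(t) of nonzero constant speed on the sphere of radius 7 is a geodesic iff its acceleration α̈ is everywhere normal to the surface, i.e. parallel to the radial vector α(t). Then d/dt(α × α̇) = α̇ × α̇ + α × α̈ = 0, so α × α̇ is a constant vector n ≠ 0 and α(t) · n = 0 for all t: α lies in the plane through the origin with normal n. The intersection of that plane with the sphere is a circle of radius 7 (a great circle). Conversely, a great circle traversed at constant speed has centripetal acceleration pointing at the origin, hence normal to the sphere, so every great circle is a geodesic.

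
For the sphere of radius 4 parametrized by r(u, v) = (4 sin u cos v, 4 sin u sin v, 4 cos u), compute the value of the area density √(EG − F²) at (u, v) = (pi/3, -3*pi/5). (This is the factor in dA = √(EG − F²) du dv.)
√(EG − F²)|_{(pi/3, -3*pi/5)} = 8*sqrt(3)

E = 16, F = 0, G = 16*sin(u)^2, so EG − F² = 256*sin(u)^2. Taking the positive square root: √(EG − F²) = 16*Abs(sin(u)). At (u, v) = (pi/3, -3*pi/5): 8*sqrt(3).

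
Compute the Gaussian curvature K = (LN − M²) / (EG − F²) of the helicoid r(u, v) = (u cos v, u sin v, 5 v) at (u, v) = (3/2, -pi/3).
K = -400/11881

Coefficients of the first fundamental form: E = 1, F = 0, G = u^2 + 25.
Coefficients of the second fundamental form: L = 0, M = -5/sqrt(u^2 + 25), N = 0.
Assemble K = (LN − M²)/(EG − F²) = -25/(u^2 + 25)^2. At (u, v) = (3/2, -pi/3): K = -400/11881.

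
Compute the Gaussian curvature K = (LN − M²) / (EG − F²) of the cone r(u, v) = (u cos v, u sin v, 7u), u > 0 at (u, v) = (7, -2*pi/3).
K = 0

Coefficients of the first fundamental form: E = 50, F = 0, G = u^2.
Coefficients of the second fundamental form: L = 0, M = 0, N = 7*sqrt(2)*u^2/(10*Abs(u)).
Assemble K = (LN − M²)/(EG − F²) = 0. At (u, v) = (7, -2*pi/3): K = 0.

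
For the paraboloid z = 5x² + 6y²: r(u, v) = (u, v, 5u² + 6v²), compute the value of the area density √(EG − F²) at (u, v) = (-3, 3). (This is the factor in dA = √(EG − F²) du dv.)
√(EG − F²)|_{(-3, 3)} = 13*sqrt(13)

E = 100*u^2 + 1, F = 120*u*v, G = 144*v^2 + 1, so EG − F² = 100*u^2 + 144*v^2 + 1. Taking the positive square root: √(EG − F²) = sqrt(100*u^2 + 144*v^2 + 1). At (u, v) = (-3, 3): 13*sqrt(13).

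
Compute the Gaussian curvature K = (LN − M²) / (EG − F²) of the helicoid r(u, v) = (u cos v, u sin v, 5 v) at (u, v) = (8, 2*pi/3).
K = -25/7921

Coefficients of the first fundamental form: E = 1, F = 0, G = u^2 + 25.
Coefficients of the second fundamental form: L = 0, M = -5/sqrt(u^2 + 25), N = 0.
Assemble K = (LN − M²)/(EG − F²) = -25/(u^2 + 25)^2. At (u, v) = (8, 2*pi/3): K = -25/7921.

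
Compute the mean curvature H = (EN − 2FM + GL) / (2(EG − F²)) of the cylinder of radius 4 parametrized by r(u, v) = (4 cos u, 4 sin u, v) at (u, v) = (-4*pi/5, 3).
H = -1/8

With E = 16, F = 0, G = 1, L = -4, M = 0, N = 0, assemble
  H = (EN − 2FM + GL) / (2(EG − F²)) = -1/8.
At (u, v) = (-4*pi/5, 3): H = -1/8.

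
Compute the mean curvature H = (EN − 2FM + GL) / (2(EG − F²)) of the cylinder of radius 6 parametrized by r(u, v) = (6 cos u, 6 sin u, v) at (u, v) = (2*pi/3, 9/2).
H = -1/12

With E = 36, F = 0, G = 1, L = -6, M = 0, N = 0, assemble
  H = (EN − 2FM + GL) / (2(EG − F²)) = -1/12.
At (u, v) = (2*pi/3, 9/2): H = -1/12.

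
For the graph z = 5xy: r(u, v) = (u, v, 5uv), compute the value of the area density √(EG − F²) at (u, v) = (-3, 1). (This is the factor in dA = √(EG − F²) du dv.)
√(EG − F²)|_{(-3, 1)} = sqrt(251)

E = 25*v^2 + 1, F = 25*u*v, G = 25*u^2 + 1, so EG − F² = 25*u^2 + 25*v^2 + 1. Taking the positive square root: √(EG − F²) = sqrt(25*u^2 + 25*v^2 + 1). At (u, v) = (-3, 1): sqrt(251).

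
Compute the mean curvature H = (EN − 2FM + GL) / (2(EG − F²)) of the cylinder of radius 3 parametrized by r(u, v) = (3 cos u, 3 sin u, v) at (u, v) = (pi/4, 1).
H = -1/6

With E = 9, F = 0, G = 1, L = -3, M = 0, N = 0, assemble
  H = (EN − 2FM + GL) / (2(EG − F²)) = -1/6.
At (u, v) = (pi/4, 1): H = -1/6.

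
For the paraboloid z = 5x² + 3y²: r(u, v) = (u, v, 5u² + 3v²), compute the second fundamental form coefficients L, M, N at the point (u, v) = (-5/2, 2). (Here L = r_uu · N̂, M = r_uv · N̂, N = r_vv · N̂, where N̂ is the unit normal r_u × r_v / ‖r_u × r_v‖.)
L = sqrt(770)/77;  M = 0;  N = 3*sqrt(770)/385

Compute the unit normal N̂(u, v) = (-10*u/sqrt(100*u^2 + 36*v^2 + 1), -6*v/sqrt(100*u^2 + 36*v^2 + 1), 1/sqrt(100*u^2 + 36*v^2 + 1)), and the second partials r_uu, r_uv, r_vv. Take dot products:
  L(u, v) = r_uu · N̂ = 10/sqrt(100*u^2 + 36*v^2 + 1),
  M(u, v) = r_uv · N̂ = 0,
  N(u, v) = r_vv · N̂ = 6/sqrt(100*u^2 + 36*v^2 + 1).
Evaluating at (u, v) = (-5/2, 2):
  L = sqrt(770)/77, M = 0, N = 3*sqrt(770)/385.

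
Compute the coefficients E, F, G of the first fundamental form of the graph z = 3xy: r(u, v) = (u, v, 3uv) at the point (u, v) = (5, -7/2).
E = 445/4;  F = -315/2;  G = 226

Partials: r_u = (1, 0, 3*v), r_v = (0, 1, 3*u). As functions of (u, v):
  E = r_u · r_u = 9*v^2 + 1,
  F = r_u · r_v = 9*u*v,
  G = r_v · r_v = 9*u^2 + 1.
Evaluating at (u, v) = (5, -7/2): E = 445/4, F = -315/2, G = 226.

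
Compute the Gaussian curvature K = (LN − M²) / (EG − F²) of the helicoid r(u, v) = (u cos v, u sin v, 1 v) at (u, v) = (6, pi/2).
K = -1/1369

Coefficients of the first fundamental form: E = 1, F = 0, G = u^2 + 1.
Coefficients of the second fundamental form: L = 0, M = -1/sqrt(u^2 + 1), N = 0.
Assemble K = (LN − M²)/(EG − F²) = -1/(u^2 + 1)^2. At (u, v) = (6, pi/2): K = -1/1369.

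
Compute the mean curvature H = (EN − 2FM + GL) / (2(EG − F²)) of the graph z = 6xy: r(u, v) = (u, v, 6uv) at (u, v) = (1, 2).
H = -432*sqrt(181)/32761

With E = 36*v^2 + 1, F = 36*u*v, G = 36*u^2 + 1, L = 0, M = 6/sqrt(36*u^2 + 36*v^2 + 1), N = 0, assemble
  H = (EN − 2FM + GL) / (2(EG − F²)) = -216*u*v/(36*u^2 + 36*v^2 + 1)^(3/2).
At (u, v) = (1, 2): H = -432*sqrt(181)/32761.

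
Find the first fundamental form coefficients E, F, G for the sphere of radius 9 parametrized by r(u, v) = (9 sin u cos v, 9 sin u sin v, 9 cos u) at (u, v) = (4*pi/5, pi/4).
E = 81;  F = 0;  G = 405/8 - 81*sqrt(5)/8

Partials: r_u = (9*cos(u)*cos(v), 9*sin(v)*cos(u), -9*sin(u)), r_v = (-9*sin(u)*sin(v), 9*sin(u)*cos(v), 0). As functions of (u, v):
  E = r_u · r_u = 81,
  F = r_u · r_v = 0,
  G = r_v · r_v = 81*sin(u)^2.
Evaluating at (u, v) = (4*pi/5, pi/4): E = 81, F = 0, G = 405/8 - 81*sqrt(5)/8.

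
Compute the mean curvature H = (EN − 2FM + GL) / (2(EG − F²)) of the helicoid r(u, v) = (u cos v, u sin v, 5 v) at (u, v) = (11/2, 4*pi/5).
H = 0

With E = 1, F = 0, G = u^2 + 25, L = 0, M = -5/sqrt(u^2 + 25), N = 0, assemble
  H = (EN − 2FM + GL) / (2(EG − F²)) = 0.
At (u, v) = (11/2, 4*pi/5): H = 0.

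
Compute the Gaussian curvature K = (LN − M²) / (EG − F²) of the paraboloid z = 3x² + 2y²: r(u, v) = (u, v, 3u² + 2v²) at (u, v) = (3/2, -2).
K = 6/5329

Coefficients of the first fundamental form: E = 36*u^2 + 1, F = 24*u*v, G = 16*v^2 + 1.
Coefficients of the second fundamental form: L = 6/sqrt(36*u^2 + 16*v^2 + 1), M = 0, N = 4/sqrt(36*u^2 + 16*v^2 + 1).
Assemble K = (LN − M²)/(EG − F²) = 24/(1296*u^4 + 1152*u^2*v^2 + 72*u^2 + 256*v^4 + 32*v^2 + 1). At (u, v) = (3/2, -2): K = 6/5329.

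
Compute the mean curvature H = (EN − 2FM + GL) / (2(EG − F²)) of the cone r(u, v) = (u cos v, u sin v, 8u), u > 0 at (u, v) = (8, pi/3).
H = sqrt(65)/130

With E = 65, F = 0, G = u^2, L = 0, M = 0, N = 8*sqrt(65)*u^2/(65*Abs(u)), assemble
  H = (EN − 2FM + GL) / (2(EG − F²)) = 4*sqrt(65)/(65*Abs(u)).
At (u, v) = (8, pi/3): H = sqrt(65)/130.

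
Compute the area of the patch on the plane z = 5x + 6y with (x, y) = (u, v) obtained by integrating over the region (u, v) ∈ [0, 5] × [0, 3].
Area = 15*sqrt(62)

Area = ∫∫ √(EG − F²) du dv with √(EG − F²) = sqrt(62). Integrating over [0, 5] × [0, 3] gives 15*sqrt(62).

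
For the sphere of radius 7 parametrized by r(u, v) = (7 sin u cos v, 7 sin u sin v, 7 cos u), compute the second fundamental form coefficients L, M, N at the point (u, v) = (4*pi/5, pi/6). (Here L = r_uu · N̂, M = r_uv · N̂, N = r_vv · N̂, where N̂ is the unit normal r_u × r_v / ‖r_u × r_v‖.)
L = -7;  M = 0;  N = -35/8 + 7*sqrt(5)/8

Compute the unit normal N̂(u, v) = (sin(u)^2*cos(v)/Abs(sin(u)), sin(u)^2*sin(v)/Abs(sin(u)), sin(2*u)/(2*Abs(sin(u)))), and the second partials r_uu, r_uv, r_vv. Take dot products:
  L(u, v) = r_uu · N̂ = -7*sin(u)/Abs(sin(u)),
  M(u, v) = r_uv · N̂ = 0,
  N(u, v) = r_vv · N̂ = -7*sin(u)^3/Abs(sin(u)).
Evaluating at (u, v) = (4*pi/5, pi/6):
  L = -7, M = 0, N = -35/8 + 7*sqrt(5)/8.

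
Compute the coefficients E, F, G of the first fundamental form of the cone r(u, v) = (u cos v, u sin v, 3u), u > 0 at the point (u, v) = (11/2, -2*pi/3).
E = 10;  F = 0;  G = 121/4

Partials: r_u = (cos(v), sin(v), 3), r_v = (-u*sin(v), u*cos(v), 0). As functions of (u, v):
  E = r_u · r_u = 10,
  F = r_u · r_v = 0,
  G = r_v · r_v = u^2.
Evaluating at (u, v) = (11/2, -2*pi/3): E = 10, F = 0, G = 121/4.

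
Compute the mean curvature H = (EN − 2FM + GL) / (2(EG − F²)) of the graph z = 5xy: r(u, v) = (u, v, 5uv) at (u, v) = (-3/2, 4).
H = 6000*sqrt(1829)/3345241

With E = 25*v^2 + 1, F = 25*u*v, G = 25*u^2 + 1, L = 0, M = 5/sqrt(25*u^2 + 25*v^2 + 1), N = 0, assemble
  H = (EN − 2FM + GL) / (2(EG − F²)) = -125*u*v/(25*u^2 + 25*v^2 + 1)^(3/2).
At (u, v) = (-3/2, 4): H = 6000*sqrt(1829)/3345241.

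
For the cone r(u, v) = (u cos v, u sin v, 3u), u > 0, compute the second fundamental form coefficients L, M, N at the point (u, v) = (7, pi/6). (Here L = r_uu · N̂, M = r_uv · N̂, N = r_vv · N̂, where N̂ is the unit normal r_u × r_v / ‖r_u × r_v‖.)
L = 0;  M = 0;  N = 21*sqrt(10)/10

Compute the unit normal N̂(u, v) = (-3*sqrt(10)*u*cos(v)/(10*Abs(u)), -3*sqrt(10)*u*sin(v)/(10*Abs(u)), sqrt(10)*u/(10*Abs(u))), and the second partials r_uu, r_uv, r_vv. Take dot products:
  L(u, v) = r_uu · N̂ = 0,
  M(u, v) = r_uv · N̂ = 0,
  N(u, v) = r_vv · N̂ = 3*sqrt(10)*u^2/(10*Abs(u)).
Evaluating at (u, v) = (7, pi/6):
  L = 0, M = 0, N = 21*sqrt(10)/10.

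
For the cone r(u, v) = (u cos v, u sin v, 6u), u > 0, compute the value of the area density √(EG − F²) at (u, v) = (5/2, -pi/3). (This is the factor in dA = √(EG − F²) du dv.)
√(EG − F²)|_{(5/2, -pi/3)} = 5*sqrt(37)/2

E = 37, F = 0, G = u^2, so EG − F² = 37*u^2. Taking the positive square root: √(EG − F²) = sqrt(37)*Abs(u). At (u, v) = (5/2, -pi/3): 5*sqrt(37)/2.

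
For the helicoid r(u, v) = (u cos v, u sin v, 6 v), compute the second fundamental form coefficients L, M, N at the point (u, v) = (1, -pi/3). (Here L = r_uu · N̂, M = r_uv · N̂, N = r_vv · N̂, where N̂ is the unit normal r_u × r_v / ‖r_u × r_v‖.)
L = 0;  M = -6*sqrt(37)/37;  N = 0

Compute the unit normal N̂(u, v) = (6*sin(v)/sqrt(u^2 + 36), -6*cos(v)/sqrt(u^2 + 36), u/sqrt(u^2 + 36)), and the second partials r_uu, r_uv, r_vv. Take dot products:
  L(u, v) = r_uu · N̂ = 0,
  M(u, v) = r_uv · N̂ = -6/sqrt(u^2 + 36),
  N(u, v) = r_vv · N̂ = 0.
Evaluating at (u, v) = (1, -pi/3):
  L = 0, M = -6*sqrt(37)/37, N = 0.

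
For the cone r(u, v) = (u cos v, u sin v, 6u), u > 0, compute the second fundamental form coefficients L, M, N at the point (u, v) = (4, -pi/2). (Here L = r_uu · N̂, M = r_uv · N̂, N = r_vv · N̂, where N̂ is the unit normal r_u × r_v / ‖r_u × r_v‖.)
L = 0;  M = 0;  N = 24*sqrt(37)/37

Compute the unit normal N̂(u, v) = (-6*sqrt(37)*u*cos(v)/(37*Abs(u)), -6*sqrt(37)*u*sin(v)/(37*Abs(u)), sqrt(37)*u/(37*Abs(u))), and the second partials r_uu, r_uv, r_vv. Take dot products:
  L(u, v) = r_uu · N̂ = 0,
  M(u, v) = r_uv · N̂ = 0,
  N(u, v) = r_vv · N̂ = 6*sqrt(37)*u^2/(37*Abs(u)).
Evaluating at (u, v) = (4, -pi/2):
  L = 0, M = 0, N = 24*sqrt(37)/37.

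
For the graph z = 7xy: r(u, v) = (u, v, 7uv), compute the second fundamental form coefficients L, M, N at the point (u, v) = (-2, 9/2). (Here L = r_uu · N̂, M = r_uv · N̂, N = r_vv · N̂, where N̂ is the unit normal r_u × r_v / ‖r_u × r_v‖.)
L = 0;  M = 14*sqrt(4757)/4757;  N = 0

Compute the unit normal N̂(u, v) = (-7*v/sqrt(49*u^2 + 49*v^2 + 1), -7*u/sqrt(49*u^2 + 49*v^2 + 1), 1/sqrt(49*u^2 + 49*v^2 + 1)), and the second partials r_uu, r_uv, r_vv. Take dot products:
  L(u, v) = r_uu · N̂ = 0,
  M(u, v) = r_uv · N̂ = 7/sqrt(49*u^2 + 49*v^2 + 1),
  N(u, v) = r_vv · N̂ = 0.
Evaluating at (u, v) = (-2, 9/2):
  L = 0, M = 14*sqrt(4757)/4757, N = 0.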